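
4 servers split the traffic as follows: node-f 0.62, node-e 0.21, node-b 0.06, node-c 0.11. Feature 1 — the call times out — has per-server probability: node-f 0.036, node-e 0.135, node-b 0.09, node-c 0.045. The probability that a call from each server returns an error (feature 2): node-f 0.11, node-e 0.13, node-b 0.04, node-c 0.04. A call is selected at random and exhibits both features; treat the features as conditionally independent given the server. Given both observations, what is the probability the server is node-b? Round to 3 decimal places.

Prior × likelihood for each hypothesis:
  node-f: 0.62 × 0.036 × 0.11 = 0.0024552
  node-e: 0.21 × 0.135 × 0.13 = 0.0036855
  node-b: 0.06 × 0.09 × 0.04 = 0.000216
  node-c: 0.11 × 0.045 × 0.04 = 0.000198
Normalizing constant = 0.0065547.
P(node-b | evidence) = 0.000216 / 0.0065547 ≈ 0.033.

0.033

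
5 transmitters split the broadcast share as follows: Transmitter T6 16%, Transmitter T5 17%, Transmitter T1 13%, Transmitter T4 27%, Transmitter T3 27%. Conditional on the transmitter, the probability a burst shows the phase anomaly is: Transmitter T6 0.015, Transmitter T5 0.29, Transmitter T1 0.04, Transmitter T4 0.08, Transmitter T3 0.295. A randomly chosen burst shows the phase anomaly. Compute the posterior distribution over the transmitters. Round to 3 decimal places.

Transmitter T6 0.015, Transmitter T5 0.312, Transmitter T1 0.033, Transmitter T4 0.137, Transmitter T3 0.504

Compute prior × likelihood for every hypothesis:
  Transmitter T6: 0.16 × 0.015 = 0.0024
  Transmitter T5: 0.17 × 0.29 = 0.0493
  Transmitter T1: 0.13 × 0.04 = 0.0052
  Transmitter T4: 0.27 × 0.08 = 0.0216
  Transmitter T3: 0.27 × 0.295 = 0.07965
Normalizing constant = 0.15815.
P(Transmitter T6 | anomaly) = 0.0024/0.15815 ≈ 0.015
P(Transmitter T5 | anomaly) = 0.0493/0.15815 ≈ 0.312
P(Transmitter T1 | anomaly) = 0.0052/0.15815 ≈ 0.033
P(Transmitter T4 | anomaly) = 0.0216/0.15815 ≈ 0.137
P(Transmitter T3 | anomaly) = 0.07965/0.15815 ≈ 0.504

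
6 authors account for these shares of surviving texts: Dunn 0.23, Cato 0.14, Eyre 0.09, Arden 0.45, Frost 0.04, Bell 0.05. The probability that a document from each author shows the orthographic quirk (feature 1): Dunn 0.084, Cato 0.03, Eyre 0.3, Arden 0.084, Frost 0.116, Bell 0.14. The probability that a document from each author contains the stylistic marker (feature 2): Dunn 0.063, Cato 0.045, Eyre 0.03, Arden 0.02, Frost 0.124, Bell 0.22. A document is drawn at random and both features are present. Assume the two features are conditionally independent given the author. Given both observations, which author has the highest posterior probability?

Prior × likelihood for each hypothesis:
  Dunn: 0.23 × 0.084 × 0.063 = 0.00121716
  Cato: 0.14 × 0.03 × 0.045 = 0.000189
  Eyre: 0.09 × 0.3 × 0.03 = 0.00081
  Arden: 0.45 × 0.084 × 0.02 = 0.000756
  Frost: 0.04 × 0.116 × 0.124 = 0.00057536
  Bell: 0.05 × 0.14 × 0.22 = 0.00154
Sum = 0.00508752.
Largest term belongs to Bell, so Bell is most probable.

Bell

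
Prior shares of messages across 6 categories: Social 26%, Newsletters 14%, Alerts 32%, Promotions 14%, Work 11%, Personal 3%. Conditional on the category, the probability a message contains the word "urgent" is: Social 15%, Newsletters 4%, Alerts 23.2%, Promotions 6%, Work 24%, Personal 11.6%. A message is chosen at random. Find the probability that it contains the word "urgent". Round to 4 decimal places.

0.1571

Unnormalized posteriors (prior × likelihood):
  Social: 0.26 × 0.15 = 0.039
  Newsletters: 0.14 × 0.04 = 0.0056
  Alerts: 0.32 × 0.232 = 0.07424
  Promotions: 0.14 × 0.06 = 0.0084
  Work: 0.11 × 0.24 = 0.0264
  Personal: 0.03 × 0.116 = 0.00348
P(urgent-flag) = 0.039 + 0.0056 + 0.07424 + 0.0084 + 0.0264 + 0.00348 = 0.15712 → 0.1571.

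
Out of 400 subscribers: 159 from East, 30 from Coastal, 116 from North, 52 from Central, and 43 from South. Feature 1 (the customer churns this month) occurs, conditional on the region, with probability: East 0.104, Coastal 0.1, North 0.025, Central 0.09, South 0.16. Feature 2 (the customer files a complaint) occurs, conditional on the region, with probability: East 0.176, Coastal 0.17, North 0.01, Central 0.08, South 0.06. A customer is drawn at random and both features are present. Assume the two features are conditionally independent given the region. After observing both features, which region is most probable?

By Bayes' rule, posterior ∝ prior × likelihood:
  East: 0.3975 × 0.104 × 0.176 = 0.00727584
  Coastal: 0.075 × 0.1 × 0.17 = 0.001275
  North: 0.29 × 0.025 × 0.01 = 0.0000725
  Central: 0.13 × 0.09 × 0.08 = 0.000936
  South: 0.1075 × 0.16 × 0.06 = 0.001032
Total = 0.01059134.
Largest term belongs to East, so East is most probable.

East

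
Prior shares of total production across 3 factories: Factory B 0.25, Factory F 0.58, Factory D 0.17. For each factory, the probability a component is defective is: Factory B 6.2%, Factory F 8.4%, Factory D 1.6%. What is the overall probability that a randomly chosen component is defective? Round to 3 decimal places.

Compute prior × likelihood for every hypothesis:
  Factory B: 0.25 × 0.062 = 0.0155
  Factory F: 0.58 × 0.084 = 0.04872
  Factory D: 0.17 × 0.016 = 0.00272
P(defective) = 0.0155 + 0.04872 + 0.00272 = 0.06694 → 0.067.

0.067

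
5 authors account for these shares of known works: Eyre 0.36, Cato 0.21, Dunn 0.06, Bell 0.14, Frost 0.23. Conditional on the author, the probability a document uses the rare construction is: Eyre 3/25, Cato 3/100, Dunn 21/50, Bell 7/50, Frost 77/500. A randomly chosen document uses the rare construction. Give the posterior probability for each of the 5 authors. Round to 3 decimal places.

By Bayes' rule, posterior ∝ prior × likelihood:
  Eyre: 0.36 × 0.12 = 0.0432
  Cato: 0.21 × 0.03 = 0.0063
  Dunn: 0.06 × 0.42 = 0.0252
  Bell: 0.14 × 0.14 = 0.0196
  Frost: 0.23 × 0.154 = 0.03542
Total = 0.12972.
P(Eyre | rare-form) = 0.0432/0.12972 ≈ 0.333
P(Cato | rare-form) = 0.0063/0.12972 ≈ 0.049
P(Dunn | rare-form) = 0.0252/0.12972 ≈ 0.194
P(Bell | rare-form) = 0.0196/0.12972 ≈ 0.151
P(Frost | rare-form) = 0.03542/0.12972 ≈ 0.273
(Check: 0.333+0.049+0.194+0.151+0.273 = 1.000.)

Eyre 0.333, Cato 0.049, Dunn 0.194, Bell 0.151, Frost 0.273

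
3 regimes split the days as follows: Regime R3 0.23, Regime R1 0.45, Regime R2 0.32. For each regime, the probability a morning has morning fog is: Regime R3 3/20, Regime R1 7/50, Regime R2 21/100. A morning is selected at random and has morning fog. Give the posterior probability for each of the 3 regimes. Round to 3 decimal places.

Regime R3 0.209, Regime R1 0.383, Regime R2 0.408

Unnormalized posteriors (prior × likelihood):
  Regime R3: 0.23 × 0.15 = 0.0345
  Regime R1: 0.45 × 0.14 = 0.063
  Regime R2: 0.32 × 0.21 = 0.0672
Total = 0.1647.
P(Regime R3 | fog) = 0.0345/0.1647 ≈ 0.209
P(Regime R1 | fog) = 0.063/0.1647 ≈ 0.383
P(Regime R2 | fog) = 0.0672/0.1647 ≈ 0.408
(Check: 0.209+0.383+0.408 = 1.000.)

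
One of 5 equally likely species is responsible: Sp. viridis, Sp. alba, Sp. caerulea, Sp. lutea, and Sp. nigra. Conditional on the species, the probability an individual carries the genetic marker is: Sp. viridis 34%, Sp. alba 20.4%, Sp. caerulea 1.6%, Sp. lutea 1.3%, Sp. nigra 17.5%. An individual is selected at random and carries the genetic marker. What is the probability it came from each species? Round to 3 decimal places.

Sp. viridis 0.455, Sp. alba 0.273, Sp. caerulea 0.021, Sp. lutea 0.017, Sp. nigra 0.234

With a uniform prior (1/5 each), posterior ∝ likelihood:
  Sp. viridis: 0.34
  Sp. alba: 0.204
  Sp. caerulea: 0.016
  Sp. lutea: 0.013
  Sp. nigra: 0.175
Sum = 0.748.
P(Sp. viridis | marker) = 0.34/0.748 ≈ 0.455
P(Sp. alba | marker) = 0.204/0.748 ≈ 0.273
P(Sp. caerulea | marker) = 0.016/0.748 ≈ 0.021
P(Sp. lutea | marker) = 0.013/0.748 ≈ 0.017
P(Sp. nigra | marker) = 0.175/0.748 ≈ 0.234
(Check: 0.455+0.273+0.021+0.017+0.234 = 1.000.)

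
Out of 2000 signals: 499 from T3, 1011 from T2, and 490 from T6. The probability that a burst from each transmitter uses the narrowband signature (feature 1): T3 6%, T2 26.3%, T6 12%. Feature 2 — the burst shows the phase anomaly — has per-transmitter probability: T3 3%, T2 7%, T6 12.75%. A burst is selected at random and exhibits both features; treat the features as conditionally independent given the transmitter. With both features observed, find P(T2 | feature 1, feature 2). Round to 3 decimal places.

Unnormalized posteriors (prior × likelihood):
  T3: 0.2495 × 0.06 × 0.03 = 0.0004491
  T2: 0.5055 × 0.263 × 0.07 = 0.009306255
  T6: 0.245 × 0.12 × 0.1275 = 0.0037485
Total = 0.013503855.
P(T2 | evidence) = 0.009306255 / 0.013503855 ≈ 0.689.

0.689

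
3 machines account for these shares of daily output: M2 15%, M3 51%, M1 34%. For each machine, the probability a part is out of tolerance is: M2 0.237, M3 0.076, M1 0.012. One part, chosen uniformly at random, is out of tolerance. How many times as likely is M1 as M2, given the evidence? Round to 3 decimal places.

0.115

Unnormalized posteriors (prior × likelihood):
  M2: 0.15 × 0.237 = 0.03555
  M3: 0.51 × 0.076 = 0.03876
  M1: 0.34 × 0.012 = 0.00408
Total = 0.07839.
The ratio is 0.00408 / 0.03555 (the normalizer cancels) = 0.115.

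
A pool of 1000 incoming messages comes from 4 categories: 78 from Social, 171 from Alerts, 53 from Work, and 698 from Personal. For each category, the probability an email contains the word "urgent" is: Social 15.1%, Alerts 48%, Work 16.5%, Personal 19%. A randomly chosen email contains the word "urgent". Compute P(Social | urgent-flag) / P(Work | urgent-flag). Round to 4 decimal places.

1.3468

Unnormalized posteriors (prior × likelihood):
  Social: 0.078 × 0.151 = 0.011778
  Alerts: 0.171 × 0.48 = 0.08208
  Work: 0.053 × 0.165 = 0.008745
  Personal: 0.698 × 0.19 = 0.13262
Sum = 0.235223.
The ratio is 0.011778 / 0.008745 (the normalizer cancels) = 1.3468.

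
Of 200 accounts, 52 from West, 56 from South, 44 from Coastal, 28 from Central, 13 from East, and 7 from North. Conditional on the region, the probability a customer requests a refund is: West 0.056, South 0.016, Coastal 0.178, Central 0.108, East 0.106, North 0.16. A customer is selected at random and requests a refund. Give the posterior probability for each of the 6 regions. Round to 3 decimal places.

West 0.170, South 0.052, Coastal 0.456, Central 0.176, East 0.080, North 0.065

Compute prior × likelihood for every hypothesis:
  West: 0.26 × 0.056 = 0.01456
  South: 0.28 × 0.016 = 0.00448
  Coastal: 0.22 × 0.178 = 0.03916
  Central: 0.14 × 0.108 = 0.01512
  East: 0.065 × 0.106 = 0.00689
  North: 0.035 × 0.16 = 0.0056
Sum = 0.08581.
P(West | refund) = 0.01456/0.08581 ≈ 0.170
P(South | refund) = 0.00448/0.08581 ≈ 0.052
P(Coastal | refund) = 0.03916/0.08581 ≈ 0.456
P(Central | refund) = 0.01512/0.08581 ≈ 0.176
P(East | refund) = 0.00689/0.08581 ≈ 0.080
P(North | refund) = 0.0056/0.08581 ≈ 0.065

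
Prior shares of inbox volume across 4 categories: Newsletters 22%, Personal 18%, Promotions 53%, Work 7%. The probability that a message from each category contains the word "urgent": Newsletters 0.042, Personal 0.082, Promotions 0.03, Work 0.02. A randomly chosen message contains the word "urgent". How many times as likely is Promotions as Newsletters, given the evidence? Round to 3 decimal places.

Unnormalized posteriors (prior × likelihood):
  Newsletters: 0.22 × 0.042 = 0.00924
  Personal: 0.18 × 0.082 = 0.01476
  Promotions: 0.53 × 0.03 = 0.0159
  Work: 0.07 × 0.02 = 0.0014
Sum = 0.0413.
The ratio is 0.0159 / 0.00924 (the normalizer cancels) = 1.721.

1.721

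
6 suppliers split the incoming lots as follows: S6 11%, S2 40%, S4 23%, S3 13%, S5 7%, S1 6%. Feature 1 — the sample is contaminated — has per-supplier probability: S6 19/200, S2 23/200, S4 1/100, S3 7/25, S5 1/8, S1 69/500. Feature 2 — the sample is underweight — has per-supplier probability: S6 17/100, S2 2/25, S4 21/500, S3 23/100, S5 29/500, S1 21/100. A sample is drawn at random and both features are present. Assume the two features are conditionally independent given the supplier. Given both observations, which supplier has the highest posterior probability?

Compute prior × likelihood for every hypothesis:
  S6: 0.11 × 0.095 × 0.17 = 0.0017765
  S2: 0.4 × 0.115 × 0.08 = 0.00368
  S4: 0.23 × 0.01 × 0.042 = 0.0000966
  S3: 0.13 × 0.28 × 0.23 = 0.008372
  S5: 0.07 × 0.125 × 0.058 = 0.0005075
  S1: 0.06 × 0.138 × 0.21 = 0.0017388
Sum = 0.0161714.
Largest term belongs to S3, so S3 is most probable.

S3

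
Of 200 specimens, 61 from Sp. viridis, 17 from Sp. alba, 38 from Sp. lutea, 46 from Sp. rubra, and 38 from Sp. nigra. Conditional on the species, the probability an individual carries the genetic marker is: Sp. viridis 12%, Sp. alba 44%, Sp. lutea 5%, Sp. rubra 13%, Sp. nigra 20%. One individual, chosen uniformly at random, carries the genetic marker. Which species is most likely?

Sp. nigra

Unnormalized posteriors (prior × likelihood):
  Sp. viridis: 0.305 × 0.12 = 0.0366
  Sp. alba: 0.085 × 0.44 = 0.0374
  Sp. lutea: 0.19 × 0.05 = 0.0095
  Sp. rubra: 0.23 × 0.13 = 0.0299
  Sp. nigra: 0.19 × 0.2 = 0.038
Sum = 0.1514.
Largest term belongs to Sp. nigra, so Sp. nigra is most probable.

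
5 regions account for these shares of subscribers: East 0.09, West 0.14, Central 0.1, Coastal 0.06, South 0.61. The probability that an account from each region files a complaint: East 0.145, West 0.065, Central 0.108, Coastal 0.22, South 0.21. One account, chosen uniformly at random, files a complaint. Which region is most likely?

South

Unnormalized posteriors (prior × likelihood):
  East: 0.09 × 0.145 = 0.01305
  West: 0.14 × 0.065 = 0.0091
  Central: 0.1 × 0.108 = 0.0108
  Coastal: 0.06 × 0.22 = 0.0132
  South: 0.61 × 0.21 = 0.1281
Sum = 0.17425.
Largest term belongs to South, so South is most probable.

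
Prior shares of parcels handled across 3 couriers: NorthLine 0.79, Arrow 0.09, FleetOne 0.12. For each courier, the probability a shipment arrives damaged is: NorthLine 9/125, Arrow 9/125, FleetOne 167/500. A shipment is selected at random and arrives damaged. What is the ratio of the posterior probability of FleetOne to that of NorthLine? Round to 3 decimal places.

0.705

By Bayes' rule, posterior ∝ prior × likelihood:
  NorthLine: 0.79 × 0.072 = 0.05688
  Arrow: 0.09 × 0.072 = 0.00648
  FleetOne: 0.12 × 0.334 = 0.04008
Total = 0.10344.
The ratio is 0.04008 / 0.05688 (the normalizer cancels) = 0.705.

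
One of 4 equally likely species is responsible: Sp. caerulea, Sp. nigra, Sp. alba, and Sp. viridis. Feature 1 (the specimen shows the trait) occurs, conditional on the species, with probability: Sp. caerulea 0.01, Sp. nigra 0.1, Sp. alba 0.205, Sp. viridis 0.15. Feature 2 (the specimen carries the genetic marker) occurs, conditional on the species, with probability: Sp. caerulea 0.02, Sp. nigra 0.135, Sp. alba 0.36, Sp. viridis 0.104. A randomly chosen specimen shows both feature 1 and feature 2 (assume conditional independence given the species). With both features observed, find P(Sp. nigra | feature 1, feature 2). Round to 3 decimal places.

Since the prior is uniform, the posterior is proportional to the likelihood:
  Sp. caerulea: 0.01 × 0.02 = 0.0002
  Sp. nigra: 0.1 × 0.135 = 0.0135
  Sp. alba: 0.205 × 0.36 = 0.0738
  Sp. viridis: 0.15 × 0.104 = 0.0156
Sum = 0.1031.
P(Sp. nigra | evidence) = 0.0135 / 0.1031 ≈ 0.131.

0.131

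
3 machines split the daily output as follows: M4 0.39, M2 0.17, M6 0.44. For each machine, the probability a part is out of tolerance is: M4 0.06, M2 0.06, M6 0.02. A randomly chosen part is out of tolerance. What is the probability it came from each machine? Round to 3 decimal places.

M4 0.552, M2 0.241, M6 0.208

Compute prior × likelihood for every hypothesis:
  M4: 0.39 × 0.06 = 0.0234
  M2: 0.17 × 0.06 = 0.0102
  M6: 0.44 × 0.02 = 0.0088
Normalizing constant = 0.0424.
P(M4 | oversize) = 0.0234/0.0424 ≈ 0.552
P(M2 | oversize) = 0.0102/0.0424 ≈ 0.241
P(M6 | oversize) = 0.0088/0.0424 ≈ 0.208
(Check: 0.552+0.241+0.208 = 1.001.)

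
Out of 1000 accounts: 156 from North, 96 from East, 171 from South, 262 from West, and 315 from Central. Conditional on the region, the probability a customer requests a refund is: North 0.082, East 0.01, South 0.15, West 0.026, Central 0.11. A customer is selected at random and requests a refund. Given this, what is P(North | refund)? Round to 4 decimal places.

0.1582

Unnormalized posteriors (prior × likelihood):
  North: 0.156 × 0.082 = 0.012792
  East: 0.096 × 0.01 = 0.00096
  South: 0.171 × 0.15 = 0.02565
  West: 0.262 × 0.026 = 0.006812
  Central: 0.315 × 0.11 = 0.03465
Normalizing constant = 0.080864.
P(North | evidence) = 0.012792 / 0.080864 ≈ 0.1582.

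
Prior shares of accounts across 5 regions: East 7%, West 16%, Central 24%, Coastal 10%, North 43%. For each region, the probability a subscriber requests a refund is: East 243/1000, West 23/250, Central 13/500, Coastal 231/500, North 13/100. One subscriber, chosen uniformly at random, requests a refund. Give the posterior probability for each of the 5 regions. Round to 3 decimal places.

Prior × likelihood for each hypothesis:
  East: 0.07 × 0.243 = 0.01701
  West: 0.16 × 0.092 = 0.01472
  Central: 0.24 × 0.026 = 0.00624
  Coastal: 0.1 × 0.462 = 0.0462
  North: 0.43 × 0.13 = 0.0559
Sum = 0.14007.
P(East | refund) = 0.01701/0.14007 ≈ 0.121
P(West | refund) = 0.01472/0.14007 ≈ 0.105
P(Central | refund) = 0.00624/0.14007 ≈ 0.045
P(Coastal | refund) = 0.0462/0.14007 ≈ 0.330
P(North | refund) = 0.0559/0.14007 ≈ 0.399

East 0.121, West 0.105, Central 0.045, Coastal 0.330, North 0.399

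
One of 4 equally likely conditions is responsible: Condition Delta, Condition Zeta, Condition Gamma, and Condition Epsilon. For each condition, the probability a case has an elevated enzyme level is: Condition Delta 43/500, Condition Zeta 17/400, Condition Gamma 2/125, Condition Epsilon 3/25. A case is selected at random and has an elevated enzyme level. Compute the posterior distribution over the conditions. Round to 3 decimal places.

Condition Delta 0.325, Condition Zeta 0.161, Condition Gamma 0.060, Condition Epsilon 0.454

Since the prior is uniform, the posterior is proportional to the likelihood:
  Condition Delta: 0.086
  Condition Zeta: 0.0425
  Condition Gamma: 0.016
  Condition Epsilon: 0.12
Sum = 0.2645.
P(Condition Delta | elevated) = 0.086/0.2645 ≈ 0.325
P(Condition Zeta | elevated) = 0.0425/0.2645 ≈ 0.161
P(Condition Gamma | elevated) = 0.016/0.2645 ≈ 0.060
P(Condition Epsilon | elevated) = 0.12/0.2645 ≈ 0.454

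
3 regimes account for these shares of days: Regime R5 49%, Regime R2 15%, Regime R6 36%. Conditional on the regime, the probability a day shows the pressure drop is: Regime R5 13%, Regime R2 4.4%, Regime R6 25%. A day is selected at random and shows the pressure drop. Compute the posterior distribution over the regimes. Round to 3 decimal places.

Regime R5 0.397, Regime R2 0.041, Regime R6 0.561

By Bayes' rule, posterior ∝ prior × likelihood:
  Regime R5: 0.49 × 0.13 = 0.0637
  Regime R2: 0.15 × 0.044 = 0.0066
  Regime R6: 0.36 × 0.25 = 0.09
Sum = 0.1603.
P(Regime R5 | drop) = 0.0637/0.1603 ≈ 0.397
P(Regime R2 | drop) = 0.0066/0.1603 ≈ 0.041
P(Regime R6 | drop) = 0.09/0.1603 ≈ 0.561
(Check: 0.397+0.041+0.561 = 0.999.)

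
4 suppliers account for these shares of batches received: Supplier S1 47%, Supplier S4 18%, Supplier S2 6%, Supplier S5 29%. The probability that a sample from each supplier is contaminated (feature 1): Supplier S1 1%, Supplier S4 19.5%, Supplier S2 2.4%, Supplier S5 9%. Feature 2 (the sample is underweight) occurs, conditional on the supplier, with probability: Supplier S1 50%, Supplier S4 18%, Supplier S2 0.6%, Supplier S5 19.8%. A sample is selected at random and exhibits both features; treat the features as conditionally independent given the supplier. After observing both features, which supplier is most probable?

Supplier S4

Prior × likelihood for each hypothesis:
  Supplier S1: 0.47 × 0.01 × 0.5 = 0.00235
  Supplier S4: 0.18 × 0.195 × 0.18 = 0.006318
  Supplier S2: 0.06 × 0.024 × 0.006 = 0.00000864
  Supplier S5: 0.29 × 0.09 × 0.198 = 0.0051678
Total = 0.01384444.
Largest term belongs to Supplier S4, so Supplier S4 is most probable.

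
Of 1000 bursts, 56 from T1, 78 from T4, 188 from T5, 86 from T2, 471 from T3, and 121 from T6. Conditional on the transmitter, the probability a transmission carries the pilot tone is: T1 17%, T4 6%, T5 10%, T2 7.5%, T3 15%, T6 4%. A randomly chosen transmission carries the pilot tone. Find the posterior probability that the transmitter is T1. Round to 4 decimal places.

0.0828

Unnormalized posteriors (prior × likelihood):
  T1: 0.056 × 0.17 = 0.00952
  T4: 0.078 × 0.06 = 0.00468
  T5: 0.188 × 0.1 = 0.0188
  T2: 0.086 × 0.075 = 0.00645
  T3: 0.471 × 0.15 = 0.07065
  T6: 0.121 × 0.04 = 0.00484
Normalizing constant = 0.11494.
P(T1 | evidence) = 0.00952 / 0.11494 ≈ 0.0828.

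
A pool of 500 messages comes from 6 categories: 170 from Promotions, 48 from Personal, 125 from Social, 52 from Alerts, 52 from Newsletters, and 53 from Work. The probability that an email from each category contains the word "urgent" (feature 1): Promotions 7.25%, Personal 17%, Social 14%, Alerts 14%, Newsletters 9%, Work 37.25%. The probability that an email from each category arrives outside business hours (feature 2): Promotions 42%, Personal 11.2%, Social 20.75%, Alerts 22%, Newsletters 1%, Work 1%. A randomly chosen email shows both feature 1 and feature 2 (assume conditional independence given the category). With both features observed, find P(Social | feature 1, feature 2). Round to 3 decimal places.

Prior × likelihood for each hypothesis:
  Promotions: 0.34 × 0.0725 × 0.42 = 0.010353
  Personal: 0.096 × 0.17 × 0.112 = 0.00182784
  Social: 0.25 × 0.14 × 0.2075 = 0.0072625
  Alerts: 0.104 × 0.14 × 0.22 = 0.0032032
  Newsletters: 0.104 × 0.09 × 0.01 = 0.0000936
  Work: 0.106 × 0.3725 × 0.01 = 0.00039485
Sum = 0.02313499.
P(Social | evidence) = 0.0072625 / 0.02313499 ≈ 0.314.

0.314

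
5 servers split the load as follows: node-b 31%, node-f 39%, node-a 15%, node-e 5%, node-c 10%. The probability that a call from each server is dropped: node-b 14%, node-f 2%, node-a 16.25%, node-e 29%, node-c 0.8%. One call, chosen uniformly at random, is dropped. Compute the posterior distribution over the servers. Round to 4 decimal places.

node-b 0.4776, node-f 0.0858, node-a 0.2682, node-e 0.1596, node-c 0.0088

Compute prior × likelihood for every hypothesis:
  node-b: 0.31 × 0.14 = 0.0434
  node-f: 0.39 × 0.02 = 0.0078
  node-a: 0.15 × 0.1625 = 0.024375
  node-e: 0.05 × 0.29 = 0.0145
  node-c: 0.1 × 0.008 = 0.0008
Total = 0.090875.
P(node-b | dropped) = 0.0434/0.090875 ≈ 0.4776
P(node-f | dropped) = 0.0078/0.090875 ≈ 0.0858
P(node-a | dropped) = 0.024375/0.090875 ≈ 0.2682
P(node-e | dropped) = 0.0145/0.090875 ≈ 0.1596
P(node-c | dropped) = 0.0008/0.090875 ≈ 0.0088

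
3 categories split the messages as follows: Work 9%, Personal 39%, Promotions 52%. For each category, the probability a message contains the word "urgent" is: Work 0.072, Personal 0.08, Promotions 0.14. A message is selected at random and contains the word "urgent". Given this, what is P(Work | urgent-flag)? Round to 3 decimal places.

Unnormalized posteriors (prior × likelihood):
  Work: 0.09 × 0.072 = 0.00648
  Personal: 0.39 × 0.08 = 0.0312
  Promotions: 0.52 × 0.14 = 0.0728
Total = 0.11048.
P(Work | evidence) = 0.00648 / 0.11048 ≈ 0.059.

0.059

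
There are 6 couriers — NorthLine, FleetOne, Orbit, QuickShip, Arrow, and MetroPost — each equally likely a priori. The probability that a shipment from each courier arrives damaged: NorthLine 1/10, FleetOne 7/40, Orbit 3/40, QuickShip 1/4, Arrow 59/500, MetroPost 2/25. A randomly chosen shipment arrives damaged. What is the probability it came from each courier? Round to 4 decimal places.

NorthLine 0.1253, FleetOne 0.2193, Orbit 0.0940, QuickShip 0.3133, Arrow 0.1479, MetroPost 0.1003

With a uniform prior (1/6 each), posterior ∝ likelihood:
  NorthLine: 0.1
  FleetOne: 0.175
  Orbit: 0.075
  QuickShip: 0.25
  Arrow: 0.118
  MetroPost: 0.08
Normalizing constant = 0.798.
P(NorthLine | damaged) = 0.1/0.798 ≈ 0.1253
P(FleetOne | damaged) = 0.175/0.798 ≈ 0.2193
P(Orbit | damaged) = 0.075/0.798 ≈ 0.0940
P(QuickShip | damaged) = 0.25/0.798 ≈ 0.3133
P(Arrow | damaged) = 0.118/0.798 ≈ 0.1479
P(MetroPost | damaged) = 0.08/0.798 ≈ 0.1003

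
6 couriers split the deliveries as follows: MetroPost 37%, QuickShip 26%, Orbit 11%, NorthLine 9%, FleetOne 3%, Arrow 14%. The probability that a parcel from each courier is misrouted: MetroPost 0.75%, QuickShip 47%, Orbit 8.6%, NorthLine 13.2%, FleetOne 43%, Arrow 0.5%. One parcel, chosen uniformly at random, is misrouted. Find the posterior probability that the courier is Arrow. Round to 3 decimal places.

Compute prior × likelihood for every hypothesis:
  MetroPost: 0.37 × 0.0075 = 0.002775
  QuickShip: 0.26 × 0.47 = 0.1222
  Orbit: 0.11 × 0.086 = 0.00946
  NorthLine: 0.09 × 0.132 = 0.01188
  FleetOne: 0.03 × 0.43 = 0.0129
  Arrow: 0.14 × 0.005 = 0.0007
Sum = 0.159915.
P(Arrow | evidence) = 0.0007 / 0.159915 ≈ 0.004.

0.004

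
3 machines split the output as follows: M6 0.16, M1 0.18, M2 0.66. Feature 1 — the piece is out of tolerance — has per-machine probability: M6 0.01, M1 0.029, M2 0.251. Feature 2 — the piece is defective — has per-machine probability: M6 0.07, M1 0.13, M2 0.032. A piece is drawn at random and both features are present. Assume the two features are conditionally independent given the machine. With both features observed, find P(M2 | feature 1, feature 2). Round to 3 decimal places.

Prior × likelihood for each hypothesis:
  M6: 0.16 × 0.01 × 0.07 = 0.000112
  M1: 0.18 × 0.029 × 0.13 = 0.0006786
  M2: 0.66 × 0.251 × 0.032 = 0.00530112
Sum = 0.00609172.
P(M2 | evidence) = 0.00530112 / 0.00609172 ≈ 0.870.

0.870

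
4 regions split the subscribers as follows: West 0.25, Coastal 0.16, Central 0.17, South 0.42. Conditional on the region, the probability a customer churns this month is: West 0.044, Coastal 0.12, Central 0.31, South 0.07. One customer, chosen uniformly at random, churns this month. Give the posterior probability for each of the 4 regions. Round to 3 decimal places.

Prior × likelihood for each hypothesis:
  West: 0.25 × 0.044 = 0.011
  Coastal: 0.16 × 0.12 = 0.0192
  Central: 0.17 × 0.31 = 0.0527
  South: 0.42 × 0.07 = 0.0294
Total = 0.1123.
P(West | churn) = 0.011/0.1123 ≈ 0.098
P(Coastal | churn) = 0.0192/0.1123 ≈ 0.171
P(Central | churn) = 0.0527/0.1123 ≈ 0.469
P(South | churn) = 0.0294/0.1123 ≈ 0.262

West 0.098, Coastal 0.171, Central 0.469, South 0.262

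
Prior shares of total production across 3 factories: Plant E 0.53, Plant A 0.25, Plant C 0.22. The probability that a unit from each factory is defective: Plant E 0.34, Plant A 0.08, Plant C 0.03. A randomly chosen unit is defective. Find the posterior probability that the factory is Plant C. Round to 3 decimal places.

Unnormalized posteriors (prior × likelihood):
  Plant E: 0.53 × 0.34 = 0.1802
  Plant A: 0.25 × 0.08 = 0.02
  Plant C: 0.22 × 0.03 = 0.0066
Total = 0.2068.
P(Plant C | evidence) = 0.0066 / 0.2068 ≈ 0.032.

0.032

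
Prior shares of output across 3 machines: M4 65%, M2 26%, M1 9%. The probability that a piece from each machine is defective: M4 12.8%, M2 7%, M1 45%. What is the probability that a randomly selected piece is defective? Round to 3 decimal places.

0.142

Prior × likelihood for each hypothesis:
  M4: 0.65 × 0.128 = 0.0832
  M2: 0.26 × 0.07 = 0.0182
  M1: 0.09 × 0.45 = 0.0405
P(defective) = 0.0832 + 0.0182 + 0.0405 = 0.1419 → 0.142.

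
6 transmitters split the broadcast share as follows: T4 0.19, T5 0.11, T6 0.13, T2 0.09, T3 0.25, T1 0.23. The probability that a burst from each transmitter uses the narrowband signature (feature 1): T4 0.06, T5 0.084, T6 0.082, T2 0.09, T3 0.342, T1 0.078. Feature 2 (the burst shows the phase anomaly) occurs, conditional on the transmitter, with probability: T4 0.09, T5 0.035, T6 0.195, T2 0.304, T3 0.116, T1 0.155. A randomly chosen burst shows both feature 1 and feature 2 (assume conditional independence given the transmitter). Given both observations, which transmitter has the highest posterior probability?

T3

Prior × likelihood for each hypothesis:
  T4: 0.19 × 0.06 × 0.09 = 0.001026
  T5: 0.11 × 0.084 × 0.035 = 0.0003234
  T6: 0.13 × 0.082 × 0.195 = 0.0020787
  T2: 0.09 × 0.09 × 0.304 = 0.0024624
  T3: 0.25 × 0.342 × 0.116 = 0.009918
  T1: 0.23 × 0.078 × 0.155 = 0.0027807
Sum = 0.0185892.
Largest term belongs to T3, so T3 is most probable.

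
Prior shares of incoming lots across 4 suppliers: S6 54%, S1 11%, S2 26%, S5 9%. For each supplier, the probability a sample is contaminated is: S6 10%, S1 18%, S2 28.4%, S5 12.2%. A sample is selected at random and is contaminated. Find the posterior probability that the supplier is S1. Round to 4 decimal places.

0.1248

Compute prior × likelihood for every hypothesis:
  S6: 0.54 × 0.1 = 0.054
  S1: 0.11 × 0.18 = 0.0198
  S2: 0.26 × 0.284 = 0.07384
  S5: 0.09 × 0.122 = 0.01098
Normalizing constant = 0.15862.
P(S1 | evidence) = 0.0198 / 0.15862 ≈ 0.1248.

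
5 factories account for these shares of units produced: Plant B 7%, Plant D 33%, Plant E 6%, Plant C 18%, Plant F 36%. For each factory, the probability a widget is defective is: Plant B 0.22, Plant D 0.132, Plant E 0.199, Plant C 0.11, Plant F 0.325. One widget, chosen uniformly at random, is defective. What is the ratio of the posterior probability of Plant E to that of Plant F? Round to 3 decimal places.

0.102

By Bayes' rule, posterior ∝ prior × likelihood:
  Plant B: 0.07 × 0.22 = 0.0154
  Plant D: 0.33 × 0.132 = 0.04356
  Plant E: 0.06 × 0.199 = 0.01194
  Plant C: 0.18 × 0.11 = 0.0198
  Plant F: 0.36 × 0.325 = 0.117
Total = 0.2077.
The ratio is 0.01194 / 0.117 (the normalizer cancels) = 0.102.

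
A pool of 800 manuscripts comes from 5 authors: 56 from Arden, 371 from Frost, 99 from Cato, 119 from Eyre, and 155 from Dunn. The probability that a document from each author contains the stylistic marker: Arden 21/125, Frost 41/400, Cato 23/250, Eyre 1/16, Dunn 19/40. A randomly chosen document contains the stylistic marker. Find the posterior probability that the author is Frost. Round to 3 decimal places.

0.276

Unnormalized posteriors (prior × likelihood):
  Arden: 0.07 × 0.168 = 0.01176
  Frost: 0.46375 × 0.1025 = 0.047534375
  Cato: 0.12375 × 0.092 = 0.011385
  Eyre: 0.14875 × 0.0625 = 0.009296875
  Dunn: 0.19375 × 0.475 = 0.09203125
Normalizing constant = 0.1720075.
P(Frost | evidence) = 0.047534375 / 0.1720075 ≈ 0.276.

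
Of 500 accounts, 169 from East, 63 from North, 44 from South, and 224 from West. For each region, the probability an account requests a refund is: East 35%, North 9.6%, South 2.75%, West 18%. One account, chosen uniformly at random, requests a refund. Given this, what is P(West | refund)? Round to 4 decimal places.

0.3778

Prior × likelihood for each hypothesis:
  East: 0.338 × 0.35 = 0.1183
  North: 0.126 × 0.096 = 0.012096
  South: 0.088 × 0.0275 = 0.00242
  West: 0.448 × 0.18 = 0.08064
Normalizing constant = 0.213456.
P(West | evidence) = 0.08064 / 0.213456 ≈ 0.3778.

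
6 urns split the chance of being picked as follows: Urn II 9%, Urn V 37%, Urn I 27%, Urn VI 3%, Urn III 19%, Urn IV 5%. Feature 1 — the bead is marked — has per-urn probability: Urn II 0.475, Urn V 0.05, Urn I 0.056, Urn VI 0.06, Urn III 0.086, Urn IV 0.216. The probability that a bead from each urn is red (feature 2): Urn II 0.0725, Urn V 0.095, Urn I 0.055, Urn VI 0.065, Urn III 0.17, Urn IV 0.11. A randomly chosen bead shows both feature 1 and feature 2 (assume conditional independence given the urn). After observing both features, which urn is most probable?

Urn II

By Bayes' rule, posterior ∝ prior × likelihood:
  Urn II: 0.09 × 0.475 × 0.0725 = 0.003099375
  Urn V: 0.37 × 0.05 × 0.095 = 0.0017575
  Urn I: 0.27 × 0.056 × 0.055 = 0.0008316
  Urn VI: 0.03 × 0.06 × 0.065 = 0.000117
  Urn III: 0.19 × 0.086 × 0.17 = 0.0027778
  Urn IV: 0.05 × 0.216 × 0.11 = 0.001188
Normalizing constant = 0.009771275.
Largest term belongs to Urn II, so Urn II is most probable.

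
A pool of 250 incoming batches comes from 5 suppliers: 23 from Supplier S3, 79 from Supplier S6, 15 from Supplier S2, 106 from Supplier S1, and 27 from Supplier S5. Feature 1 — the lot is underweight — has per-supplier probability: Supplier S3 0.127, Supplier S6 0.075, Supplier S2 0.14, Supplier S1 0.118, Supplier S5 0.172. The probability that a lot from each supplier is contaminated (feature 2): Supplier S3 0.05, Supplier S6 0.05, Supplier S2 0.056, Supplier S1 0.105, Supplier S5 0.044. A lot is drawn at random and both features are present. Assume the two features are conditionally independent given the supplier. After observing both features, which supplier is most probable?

Supplier S1

Compute prior × likelihood for every hypothesis:
  Supplier S3: 0.092 × 0.127 × 0.05 = 0.0005842
  Supplier S6: 0.316 × 0.075 × 0.05 = 0.001185
  Supplier S2: 0.06 × 0.14 × 0.056 = 0.0004704
  Supplier S1: 0.424 × 0.118 × 0.105 = 0.00525336
  Supplier S5: 0.108 × 0.172 × 0.044 = 0.000817344
Total = 0.008310304.
Largest term belongs to Supplier S1, so Supplier S1 is most probable.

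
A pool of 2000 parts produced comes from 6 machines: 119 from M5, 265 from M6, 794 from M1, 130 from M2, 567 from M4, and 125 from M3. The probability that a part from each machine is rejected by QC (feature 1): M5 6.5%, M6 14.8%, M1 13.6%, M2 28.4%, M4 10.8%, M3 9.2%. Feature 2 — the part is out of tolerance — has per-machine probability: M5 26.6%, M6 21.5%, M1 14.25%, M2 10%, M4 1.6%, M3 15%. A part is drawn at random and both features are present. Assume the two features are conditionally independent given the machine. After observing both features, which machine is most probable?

Prior × likelihood for each hypothesis:
  M5: 0.0595 × 0.065 × 0.266 = 0.001028755
  M6: 0.1325 × 0.148 × 0.215 = 0.00421615
  M1: 0.397 × 0.136 × 0.1425 = 0.00769386
  M2: 0.065 × 0.284 × 0.1 = 0.001846
  M4: 0.2835 × 0.108 × 0.016 = 0.000489888
  M3: 0.0625 × 0.092 × 0.15 = 0.0008625
Normalizing constant = 0.016137153.
Largest term belongs to M1, so M1 is most probable.

M1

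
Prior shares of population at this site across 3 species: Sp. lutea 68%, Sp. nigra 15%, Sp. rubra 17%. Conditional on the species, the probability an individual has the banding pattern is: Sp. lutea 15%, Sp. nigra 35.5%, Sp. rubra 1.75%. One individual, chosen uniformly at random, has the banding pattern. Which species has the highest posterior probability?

Sp. lutea

Compute prior × likelihood for every hypothesis:
  Sp. lutea: 0.68 × 0.15 = 0.102
  Sp. nigra: 0.15 × 0.355 = 0.05325
  Sp. rubra: 0.17 × 0.0175 = 0.002975
Sum = 0.158225.
Largest term belongs to Sp. lutea, so Sp. lutea is most probable.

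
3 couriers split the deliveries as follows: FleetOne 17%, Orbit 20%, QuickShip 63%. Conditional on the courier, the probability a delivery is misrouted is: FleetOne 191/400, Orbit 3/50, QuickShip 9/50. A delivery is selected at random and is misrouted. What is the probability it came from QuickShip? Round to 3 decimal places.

0.549

By Bayes' rule, posterior ∝ prior × likelihood:
  FleetOne: 0.17 × 0.4775 = 0.081175
  Orbit: 0.2 × 0.06 = 0.012
  QuickShip: 0.63 × 0.18 = 0.1134
Normalizing constant = 0.206575.
P(QuickShip | evidence) = 0.1134 / 0.206575 ≈ 0.549.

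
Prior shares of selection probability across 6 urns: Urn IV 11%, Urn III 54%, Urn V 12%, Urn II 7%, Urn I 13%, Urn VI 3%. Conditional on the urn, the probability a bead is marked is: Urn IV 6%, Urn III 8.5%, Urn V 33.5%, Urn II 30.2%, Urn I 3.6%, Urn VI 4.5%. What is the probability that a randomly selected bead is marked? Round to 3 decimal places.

Compute prior × likelihood for every hypothesis:
  Urn IV: 0.11 × 0.06 = 0.0066
  Urn III: 0.54 × 0.085 = 0.0459
  Urn V: 0.12 × 0.335 = 0.0402
  Urn II: 0.07 × 0.302 = 0.02114
  Urn I: 0.13 × 0.036 = 0.00468
  Urn VI: 0.03 × 0.045 = 0.00135
P(marked) = 0.0066 + 0.0459 + 0.0402 + 0.02114 + 0.00468 + 0.00135 = 0.11987 → 0.120.

0.120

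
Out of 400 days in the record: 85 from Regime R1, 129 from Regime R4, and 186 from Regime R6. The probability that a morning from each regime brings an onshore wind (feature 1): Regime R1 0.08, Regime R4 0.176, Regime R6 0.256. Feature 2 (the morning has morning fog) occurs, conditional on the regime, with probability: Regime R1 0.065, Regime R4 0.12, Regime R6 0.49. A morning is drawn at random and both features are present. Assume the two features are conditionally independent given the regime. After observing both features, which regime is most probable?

Unnormalized posteriors (prior × likelihood):
  Regime R1: 0.2125 × 0.08 × 0.065 = 0.001105
  Regime R4: 0.3225 × 0.176 × 0.12 = 0.0068112
  Regime R6: 0.465 × 0.256 × 0.49 = 0.0583296
Normalizing constant = 0.0662458.
Largest term belongs to Regime R6, so Regime R6 is most probable.

Regime R6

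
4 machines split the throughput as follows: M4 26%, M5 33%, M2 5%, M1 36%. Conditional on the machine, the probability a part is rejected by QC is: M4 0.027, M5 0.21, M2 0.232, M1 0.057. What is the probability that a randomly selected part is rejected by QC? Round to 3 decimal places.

0.108

Compute prior × likelihood for every hypothesis:
  M4: 0.26 × 0.027 = 0.00702
  M5: 0.33 × 0.21 = 0.0693
  M2: 0.05 × 0.232 = 0.0116
  M1: 0.36 × 0.057 = 0.02052
P(rejected) = 0.00702 + 0.0693 + 0.0116 + 0.02052 = 0.10844 → 0.108.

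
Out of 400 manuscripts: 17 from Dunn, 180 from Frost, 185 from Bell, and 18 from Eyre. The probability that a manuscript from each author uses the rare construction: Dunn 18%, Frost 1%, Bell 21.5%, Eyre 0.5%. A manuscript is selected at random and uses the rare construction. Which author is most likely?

By Bayes' rule, posterior ∝ prior × likelihood:
  Dunn: 0.0425 × 0.18 = 0.00765
  Frost: 0.45 × 0.01 = 0.0045
  Bell: 0.4625 × 0.215 = 0.0994375
  Eyre: 0.045 × 0.005 = 0.000225
Total = 0.1118125.
Largest term belongs to Bell, so Bell is most probable.

Bell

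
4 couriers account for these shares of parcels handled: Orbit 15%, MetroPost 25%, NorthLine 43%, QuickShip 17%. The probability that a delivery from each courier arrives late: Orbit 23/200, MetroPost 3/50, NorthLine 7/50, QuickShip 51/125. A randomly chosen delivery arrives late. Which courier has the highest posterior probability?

Prior × likelihood for each hypothesis:
  Orbit: 0.15 × 0.115 = 0.01725
  MetroPost: 0.25 × 0.06 = 0.015
  NorthLine: 0.43 × 0.14 = 0.0602
  QuickShip: 0.17 × 0.408 = 0.06936
Sum = 0.16181.
Largest term belongs to QuickShip, so QuickShip is most probable.

QuickShip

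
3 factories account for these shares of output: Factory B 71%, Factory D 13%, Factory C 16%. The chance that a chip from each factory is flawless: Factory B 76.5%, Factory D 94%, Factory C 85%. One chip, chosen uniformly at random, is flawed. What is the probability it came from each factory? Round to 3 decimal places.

Factory B 0.840, Factory D 0.039, Factory C 0.121

Taking complements, P(flawed | each) = Factory B 0.235, Factory D 0.06, Factory C 0.15.
Compute prior × likelihood for every hypothesis:
  Factory B: 0.71 × 0.235 = 0.16685
  Factory D: 0.13 × 0.06 = 0.0078
  Factory C: 0.16 × 0.15 = 0.024
Sum = 0.19865.
P(Factory B | flawed) = 0.16685/0.19865 ≈ 0.840
P(Factory D | flawed) = 0.0078/0.19865 ≈ 0.039
P(Factory C | flawed) = 0.024/0.19865 ≈ 0.121
(Check: 0.840+0.039+0.121 = 1.000.)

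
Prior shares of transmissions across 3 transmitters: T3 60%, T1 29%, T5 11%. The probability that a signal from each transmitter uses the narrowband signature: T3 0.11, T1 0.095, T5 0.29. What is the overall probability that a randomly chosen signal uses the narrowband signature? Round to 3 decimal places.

Compute prior × likelihood for every hypothesis:
  T3: 0.6 × 0.11 = 0.066
  T1: 0.29 × 0.095 = 0.02755
  T5: 0.11 × 0.29 = 0.0319
P(narrowband) = 0.066 + 0.02755 + 0.0319 = 0.12545 → 0.125.

0.125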